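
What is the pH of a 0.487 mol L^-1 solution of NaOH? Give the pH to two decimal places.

NaOH is a strong base; [OH-] = 0.487 M.
pOH = -log(0.487) = 0.31
pH = 14.00 - 0.31 = 13.69

pH = 13.69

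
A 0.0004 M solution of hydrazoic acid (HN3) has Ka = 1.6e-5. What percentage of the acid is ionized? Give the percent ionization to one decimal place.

HN3 ⇌ N3- + H+; let x = [H+] at equilibrium.
Solve x² + 1.6e-05x − 6.4e-09 = 0 → x = 7.24 × 10^-5 M
Fraction ionized = 7.24 × 10^-5 / 0.0004 = 0.1810 → 18.1%

18.1%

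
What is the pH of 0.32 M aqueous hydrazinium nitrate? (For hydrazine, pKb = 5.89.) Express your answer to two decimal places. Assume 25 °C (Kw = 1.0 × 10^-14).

N2H5+ is the conjugate acid of the weak base N2H4.
Kb = 10^(−5.89) = 1.29 × 10^-6
Ka = Kw/Kb = 1.0×10^-14 / 1.29 × 10^-6 = 7.75 × 10^-9
Let x = [H+] at equilibrium. Ka = x²/(0.32 − x).
Neglecting x in the denominator: x = √(7.75 × 10^-9 × 0.32) = 4.98 × 10^-5 M
Check: 0.016% ionized — well under 5%, approximation valid.
pH = −log(4.98 × 10^-5) = 4.30

pH = 4.30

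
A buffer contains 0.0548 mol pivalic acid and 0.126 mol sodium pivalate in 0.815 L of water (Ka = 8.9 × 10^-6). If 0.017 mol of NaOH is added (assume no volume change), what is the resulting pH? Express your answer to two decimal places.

pH = 5.63

After neutralization: n((CH3)3CCOOH) = 0.0378 mol, n((CH3)3CCOO-) = 0.143 mol.
pKa = −log(8.9 × 10^-6) = 5.051
pH = pKa + log([A⁻]/[HA]) = 5.051 + log(0.143/0.0378) = 5.051 +0.578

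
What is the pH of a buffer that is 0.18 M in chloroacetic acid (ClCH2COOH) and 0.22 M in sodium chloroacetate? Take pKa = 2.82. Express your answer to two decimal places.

pH = 2.91

Henderson–Hasselbalch: pH = pKa + log([ClCH2COO-]/[ClCH2COOH]) = 2.82 + log(0.22/0.18)
pH = 2.82 + (+0.087) = 2.91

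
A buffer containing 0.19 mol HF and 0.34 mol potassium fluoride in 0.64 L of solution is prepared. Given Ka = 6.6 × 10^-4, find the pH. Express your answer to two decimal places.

pKa = −log(6.6 × 10^-4) = 3.180
Using pH = pKa + log([base]/[acid]) with [base]/[acid] = 0.34/0.19:
pH = 3.180 + (+0.253) = 3.43

pH = 3.43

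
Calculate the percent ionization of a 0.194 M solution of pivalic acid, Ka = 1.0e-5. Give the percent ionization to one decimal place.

0.7%

(CH3)3CCOOH ⇌ (CH3)3CCOO- + H+; let x = [H+] at equilibrium.
x ≈ √(Ka·C₀) = √(1.0 × 10^-5 × 0.194) = 1.39 × 10^-3 M
% ionization = x/C₀ × 100% = 1.39 × 10^-3/0.194 × 100% = 0.7%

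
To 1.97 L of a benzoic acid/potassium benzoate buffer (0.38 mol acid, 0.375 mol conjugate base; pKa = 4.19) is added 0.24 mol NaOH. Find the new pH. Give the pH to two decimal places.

pH = 4.83

OH- converts C6H5COOH to C6H5COO-: C6H5COOH → 0.14 mol, C6H5COO- → 0.615 mol.
Henderson–Hasselbalch with mole ratio 0.615/0.14: pH = 4.19 + (+0.643)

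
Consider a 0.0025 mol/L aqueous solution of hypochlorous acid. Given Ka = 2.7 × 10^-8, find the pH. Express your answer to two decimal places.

pH = 5.09

HOCl ⇌ OCl- + H+
Ka = x²/(0.0025 − x) = 2.7 × 10^-8
Assume x ≪ 0.0025: x ≈ √(2.7 × 10^-8 × 0.0025) = 8.22 × 10^-6 M
(x/C₀ = 0.33% < 5%, so the approximation holds.)
pH = −log(8.22 × 10^-6) = 5.09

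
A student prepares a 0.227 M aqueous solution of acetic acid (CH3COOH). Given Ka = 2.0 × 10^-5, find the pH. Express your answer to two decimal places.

pH = 2.67

CH3COOH ⇌ CH3COO- + H+
From the ICE table, Ka = x²/(0.227 − x) = 2.0 × 10^-5.
Neglecting x in the denominator: x = √(2.0 × 10^-5 × 0.227) = 2.13 × 10^-3 M
pH = −log(2.13 × 10^-3) = 2.67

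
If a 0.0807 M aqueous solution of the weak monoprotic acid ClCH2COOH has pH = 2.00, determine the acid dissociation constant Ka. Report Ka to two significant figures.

[H+] = 10^(-2.00) = 1.00 × 10^-2 M
At equilibrium [HA] = 0.0807 − 1.00 × 10^-2 = 7.07 × 10^-2 M
Ka = [H+][A-]/[HA] = (1.00 × 10^-2)² / 7.07 × 10^-2 = 1.4 × 10^-3

Ka = 1.4 × 10^-3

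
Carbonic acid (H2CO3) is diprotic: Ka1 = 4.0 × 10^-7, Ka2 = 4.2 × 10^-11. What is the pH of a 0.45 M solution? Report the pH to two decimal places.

pH = 3.37

Ka1 ≫ Ka2, so treat the first dissociation as the only significant source of H+.
Ka1 = x²/(0.45 − x) = 4.0 × 10^-7
x ≈ √(4.0 × 10^-7 × 0.45) = 4.24 × 10^-4 M
pH = −log(4.24 × 10^-4) = 3.37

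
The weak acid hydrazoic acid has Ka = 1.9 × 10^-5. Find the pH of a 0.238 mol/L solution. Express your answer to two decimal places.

pH = 2.67

HN3 ⇌ N3- + H+
Ka = [H+]²/(0.238 − [H+]) = 1.9 × 10^-5
Since Ka ≪ C₀, [H+] ≈ √(Ka·C₀) = 2.13 × 10^-3 M.
pH = −log[H+] = −log(2.13 × 10^-3) = 2.67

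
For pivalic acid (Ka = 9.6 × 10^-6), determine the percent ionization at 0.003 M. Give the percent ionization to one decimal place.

5.5%

(CH3)3CCOOH ⇌ (CH3)3CCOO- + H+; let x = [H+] at equilibrium.
Solve x² + 9.6e-06x − 2.88e-08 = 0 → x = 1.65 × 10^-4 M
% ionization = x/C₀ × 100% = 1.65 × 10^-4/0.003 × 100% = 5.5%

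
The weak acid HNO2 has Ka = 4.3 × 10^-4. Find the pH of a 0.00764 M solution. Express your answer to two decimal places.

pH = 2.79

HNO2 ⇌ NO2- + H+
Ka = [H+]²/(0.00764 − [H+]) = 4.3 × 10^-4
Here C₀/Ka ≈ 17.8, so the small-[H+] approximation fails. Use the quadratic:
[H+] = (−Ka + √(Ka² + 4·Ka·C₀))/2 = 1.61 × 10^-3 M
pH = −log[H+] = −log(1.61 × 10^-3) = 2.79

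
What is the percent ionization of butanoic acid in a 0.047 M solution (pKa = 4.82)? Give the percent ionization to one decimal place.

CH3(CH2)2COOH ⇌ CH3(CH2)2COO- + H+; let x = [H+] at equilibrium.
Ka = 10^(−4.82) = 1.51 × 10^-5
x ≈ √(Ka·C₀) = √(1.51 × 10^-5 × 0.047) = 8.42 × 10^-4 M
Fraction ionized = 8.42 × 10^-4 / 0.047 = 0.0179 → 1.8%

1.8%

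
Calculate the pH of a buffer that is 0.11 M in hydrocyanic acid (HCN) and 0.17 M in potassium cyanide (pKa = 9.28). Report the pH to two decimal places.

pH = pKa + log([A⁻]/[HA]) = 9.28 + log(0.17/0.11)
pH = 9.28 + (+0.189) = 9.47

pH = 9.47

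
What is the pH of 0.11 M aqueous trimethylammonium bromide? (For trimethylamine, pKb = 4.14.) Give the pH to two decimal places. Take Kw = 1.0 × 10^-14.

(CH3)3NH+ is the conjugate acid of the weak base (CH3)3N.
Kb = 10^(−4.14) = 7.24 × 10^-5
Ka = Kw/Kb = 1.0×10^-14 / 7.24 × 10^-5 = 1.38 × 10^-10
Let x = [H+] at equilibrium. Ka = x²/(0.11 − x).
Neglecting x in the denominator: x = √(1.38 × 10^-10 × 0.11) = 3.90 × 10^-6 M
pH = −log[H+] = −log(3.90 × 10^-6) = 5.41

pH = 5.41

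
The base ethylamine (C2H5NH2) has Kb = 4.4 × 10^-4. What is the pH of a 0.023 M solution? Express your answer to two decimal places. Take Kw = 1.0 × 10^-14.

C2H5NH2 + H2O ⇌ C2H5NH3+ + OH-
Let x = [OH-] at equilibrium. Kb = x²/(0.023 − x).
Here C₀/Kb ≈ 52.3, so the small-x approximation fails. Use the quadratic:
x = [−0.00044 + √(0.00044² + 4.05e-05)]/2 = 2.97 × 10^-3 M
pOH = 2.53, so pH = 14.00 − pOH = 11.47

pH = 11.47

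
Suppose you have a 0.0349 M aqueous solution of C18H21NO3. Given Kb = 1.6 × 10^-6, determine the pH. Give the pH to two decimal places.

pH = 10.37

C18H21NO3 + H2O ⇌ C18H22NO3+ + OH-
Kb = [OH-]²/(0.0349 − [OH-]) = 1.6 × 10^-6
Since Kb ≪ C₀, [OH-] ≈ √(Kb·C₀) = 2.36 × 10^-4 M.
([OH-]/C₀ = 0.68% < 5%, so the approximation holds.)
pOH = 3.63, so pH = 14.00 − pOH = 10.37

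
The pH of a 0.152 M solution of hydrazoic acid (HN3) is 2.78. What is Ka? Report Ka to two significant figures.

[H+] = 10^(-2.78) = 1.66 × 10^-3 M
At equilibrium [HA] = 0.152 − 1.66 × 10^-3 = 1.50 × 10^-1 M
Ka = [H+][A-]/[HA] = (1.66 × 10^-3)² / 1.50 × 10^-1 = 1.8 × 10^-5

Ka = 1.8 × 10^-5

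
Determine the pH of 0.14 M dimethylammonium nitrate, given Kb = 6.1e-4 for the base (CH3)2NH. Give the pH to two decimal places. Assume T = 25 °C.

(CH3)2NH2+ is the conjugate acid of the weak base (CH3)2NH.
Ka = Kw/Kb = 1.0×10^-14 / 6.1 × 10^-4 = 1.64 × 10^-11
Let x = [H+] at equilibrium. Ka = x²/(0.14 − x).
Assume x ≪ 0.14: x ≈ √(1.64 × 10^-11 × 0.14) = 1.52 × 10^-6 M
pH = −log[H+] = −log(1.52 × 10^-6) = 5.82

pH = 5.82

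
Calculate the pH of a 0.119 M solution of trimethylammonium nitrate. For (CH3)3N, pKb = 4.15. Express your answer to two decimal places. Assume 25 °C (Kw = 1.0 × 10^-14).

pH = 5.39

(CH3)3NH+ is the conjugate acid of the weak base (CH3)3N.
Kb = 10^(−4.15) = 7.08 × 10^-5
Ka = Kw/Kb = 1.0×10^-14 / 7.08 × 10^-5 = 1.41 × 10^-10
Let x = [H+] at equilibrium. Ka = x²/(0.119 − x).
Since Ka ≪ C₀, x ≈ √(Ka·C₀) = 4.10 × 10^-6 M.
pH = −log(4.10 × 10^-6) = 5.39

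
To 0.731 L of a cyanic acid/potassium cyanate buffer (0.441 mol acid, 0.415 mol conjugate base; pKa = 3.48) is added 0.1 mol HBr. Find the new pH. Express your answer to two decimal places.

pH = 3.25

Added H+ converts OCN- to HOCN: HOCN → 0.541 mol, OCN- → 0.315 mol.
Henderson–Hasselbalch with mole ratio 0.315/0.541: pH = 3.48 + (-0.235)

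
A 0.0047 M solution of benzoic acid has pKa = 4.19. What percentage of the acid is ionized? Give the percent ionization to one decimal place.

C6H5COOH ⇌ C6H5COO- + H+; let x = [H+] at equilibrium.
Ka = 10^(−4.19) = 6.46 × 10^-5
Ka = x²/(C₀ − x); solving the quadratic gives x = 5.20 × 10^-4 M.
% ionization = x/C₀ × 100% = 5.20 × 10^-4/0.0047 × 100% = 11.1%

11.1%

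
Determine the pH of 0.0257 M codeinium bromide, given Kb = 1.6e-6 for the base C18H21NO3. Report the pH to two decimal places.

pH = 4.90

C18H22NO3+ is the conjugate acid of the weak base C18H21NO3.
Ka = Kw/Kb = 1.0×10^-14 / 1.6 × 10^-6 = 6.25 × 10^-9
From the ICE table, Ka = [H+]²/(0.0257 − [H+]) = 6.25 × 10^-9.
Assume [H+] ≪ 0.0257: [H+] ≈ √(6.25 × 10^-9 × 0.0257) = 1.27 × 10^-5 M
Check: 0.049% ionized — well under 5%, approximation valid.
pH = −log[H+] = −log(1.27 × 10^-5) = 4.90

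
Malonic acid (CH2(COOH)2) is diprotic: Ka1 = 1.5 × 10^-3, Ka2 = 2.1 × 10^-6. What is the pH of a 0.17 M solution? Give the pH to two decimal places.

pH = 1.82

Ka1 ≫ Ka2, so treat the first dissociation as the only significant source of H+.
Ka1 = x²/(0.17 − x) = 1.5 × 10^-3
Solving the quadratic: x = (−Ka1 + √(Ka1² + 4·Ka1·C₀))/2 = 1.52 × 10^-2 M
pH = −log(1.52 × 10^-2) = 1.82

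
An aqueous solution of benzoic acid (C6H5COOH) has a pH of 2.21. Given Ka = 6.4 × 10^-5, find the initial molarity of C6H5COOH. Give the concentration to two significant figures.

C₀ = 6.0 × 10^-1 M

[H+] = 10^(-2.21) = 6.17 × 10^-3 M = x
Ka = x²/(C₀ − x) ⇒ C₀ = x + x²/Ka
C₀ = 6.17 × 10^-3 + (6.17 × 10^-3)²/(6.4 × 10^-5) = 6.01 × 10^-1 M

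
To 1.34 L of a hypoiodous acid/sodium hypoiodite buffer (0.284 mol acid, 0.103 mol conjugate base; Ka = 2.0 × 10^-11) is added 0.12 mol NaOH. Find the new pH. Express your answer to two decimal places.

OH- converts HOI to OI-: HOI → 0.164 mol, OI- → 0.223 mol.
pKa = −log(2.0 × 10^-11) = 10.699
pH = pKa + log([A⁻]/[HA]) = 10.699 + log(0.223/0.164) = 10.699 +0.133

pH = 10.83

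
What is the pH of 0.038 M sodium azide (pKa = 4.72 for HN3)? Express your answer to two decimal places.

pH = 8.65

N3- is the conjugate base of the weak acid HN3.
Ka = 10^(−4.72) = 1.91 × 10^-5
Kb = Kw/Ka = 1.0×10^-14 / 1.91 × 10^-5 = 5.24 × 10^-10
Kb = x²/(0.038 − x) = 5.24 × 10^-10
Assume x ≪ 0.038: x ≈ √(5.24 × 10^-10 × 0.038) = 4.46 × 10^-6 M
pOH = −log(4.46 × 10^-6) = 5.35; pH = 14.00 − 5.35 = 8.65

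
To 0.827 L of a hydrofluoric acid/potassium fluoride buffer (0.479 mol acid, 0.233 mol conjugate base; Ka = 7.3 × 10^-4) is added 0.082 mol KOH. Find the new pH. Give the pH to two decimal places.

pH = 3.04

After neutralization: n(HF) = 0.397 mol, n(F-) = 0.315 mol.
pKa = −log(7.3 × 10^-4) = 3.137
pH = pKa + log([A⁻]/[HA]) = 3.137 + log(0.315/0.397) = 3.137 -0.100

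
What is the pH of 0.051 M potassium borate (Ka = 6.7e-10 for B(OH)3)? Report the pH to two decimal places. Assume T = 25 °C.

B(OH)4- is the conjugate base of the weak acid B(OH)3.
Kb = Kw/Ka = 1.0×10^-14 / 6.7 × 10^-10 = 1.49 × 10^-5
Kb = [OH-]²/(0.051 − [OH-]) = 1.49 × 10^-5
Assume [OH-] ≪ 0.051: [OH-] ≈ √(1.49 × 10^-5 × 0.051) = 8.72 × 10^-4 M
Check: 1.7% ionized — well under 5%, approximation valid.
pOH = 3.06, so pH = 14.00 − pOH = 10.94

pH = 10.94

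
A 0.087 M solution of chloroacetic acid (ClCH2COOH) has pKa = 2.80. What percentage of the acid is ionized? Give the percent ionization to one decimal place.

12.6%

ClCH2COOH ⇌ ClCH2COO- + H+; let x = [H+] at equilibrium.
Ka = 10^(−2.80) = 1.58 × 10^-3
Solve x² + 0.00158x − 0.000137 = 0 → x = 1.10 × 10^-2 M
Fraction ionized = 1.10 × 10^-2 / 0.087 = 0.1264 → 12.6%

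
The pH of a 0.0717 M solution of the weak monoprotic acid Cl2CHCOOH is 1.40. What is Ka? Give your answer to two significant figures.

[H+] = 10^(-1.40) = 3.98 × 10^-2 M
At equilibrium [HA] = 0.0717 − 3.98 × 10^-2 = 3.19 × 10^-2 M
Ka = [H+][A-]/[HA] = (3.98 × 10^-2)² / 3.19 × 10^-2 = 5.0 × 10^-2

Ka = 5.0 × 10^-2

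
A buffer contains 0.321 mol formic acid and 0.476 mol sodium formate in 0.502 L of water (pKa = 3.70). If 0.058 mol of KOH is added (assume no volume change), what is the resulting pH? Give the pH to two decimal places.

OH- converts HCOOH to HCOO-: HCOOH → 0.263 mol, HCOO- → 0.534 mol.
Henderson–Hasselbalch with mole ratio 0.534/0.263: pH = 3.70 + (+0.308)

pH = 4.01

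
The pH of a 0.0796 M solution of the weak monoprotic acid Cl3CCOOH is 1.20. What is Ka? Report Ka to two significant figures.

[H+] = 10^(-1.20) = 6.31 × 10^-2 M
At equilibrium [HA] = 0.0796 − 6.31 × 10^-2 = 1.65 × 10^-2 M
Ka = [H+][A-]/[HA] = (6.31 × 10^-2)² / 1.65 × 10^-2 = 2.4 × 10^-1

Ka = 2.4 × 10^-1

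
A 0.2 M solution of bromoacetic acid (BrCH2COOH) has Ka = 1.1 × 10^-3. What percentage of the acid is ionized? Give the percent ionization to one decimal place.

7.1%

BrCH2COOH ⇌ BrCH2COO- + H+; let x = [H+] at equilibrium.
Ka = x²/(C₀ − x); solving the quadratic gives x = 1.43 × 10^-2 M.
Fraction ionized = 1.43 × 10^-2 / 0.2 = 0.0715 → 7.1%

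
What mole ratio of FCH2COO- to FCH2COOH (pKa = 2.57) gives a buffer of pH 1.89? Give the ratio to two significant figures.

pH = pKa + log(r) ⇒ log(r) = 1.89 − 2.57 = -0.68
r = [FCH2COO-]/[FCH2COOH] = 10^(-0.68) = 0.209

ratio = 0.21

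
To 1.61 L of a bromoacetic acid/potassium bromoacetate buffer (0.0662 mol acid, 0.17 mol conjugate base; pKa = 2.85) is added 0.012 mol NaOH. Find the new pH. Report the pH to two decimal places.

pH = 3.38

OH- converts BrCH2COOH to BrCH2COO-: BrCH2COOH → 0.0542 mol, BrCH2COO- → 0.182 mol.
pH = pKa + log(n_BrCH2COO-/n_BrCH2COOH) = 2.85 + log(0.182/0.0542) = 2.85 + (+0.526)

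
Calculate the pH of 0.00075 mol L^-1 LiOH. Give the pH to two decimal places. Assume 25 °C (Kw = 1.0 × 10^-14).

LiOH is a strong base; [OH-] = 0.00075 M.
pOH = -log(0.00075) = 3.12
pH = 14.00 - 3.12 = 10.88

pH = 10.88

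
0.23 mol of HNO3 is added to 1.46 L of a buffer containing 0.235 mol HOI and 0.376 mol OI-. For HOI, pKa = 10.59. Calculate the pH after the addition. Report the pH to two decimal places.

Added H+ converts OI- to HOI: HOI → 0.465 mol, OI- → 0.146 mol.
Henderson–Hasselbalch with mole ratio 0.146/0.465: pH = 10.59 + (-0.503)

pH = 10.09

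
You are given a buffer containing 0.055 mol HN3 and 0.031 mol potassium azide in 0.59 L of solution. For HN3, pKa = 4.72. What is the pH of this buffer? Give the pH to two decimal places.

pH = pKa + log([A⁻]/[HA]) = 4.72 + log(0.031/0.055)
pH = 4.72 + (-0.249) = 4.47

pH = 4.47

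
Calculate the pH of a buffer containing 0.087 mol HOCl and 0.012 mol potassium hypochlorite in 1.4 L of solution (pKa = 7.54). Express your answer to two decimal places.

Using pH = pKa + log([base]/[acid]) with [base]/[acid] = 0.012/0.087:
pH = 7.54 + (-0.860) = 6.68

pH = 6.68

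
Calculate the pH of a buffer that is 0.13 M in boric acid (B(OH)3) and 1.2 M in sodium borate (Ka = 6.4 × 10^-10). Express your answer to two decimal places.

pH = 10.16

pKa = −log(6.4 × 10^-10) = 9.194
pH = pKa + log([A⁻]/[HA]) = 9.194 + log(1.2/0.13)
pH = 9.194 + (+0.965) = 10.16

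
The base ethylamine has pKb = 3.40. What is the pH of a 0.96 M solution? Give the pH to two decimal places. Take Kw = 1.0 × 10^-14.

pH = 12.29

C2H5NH2 + H2O ⇌ C2H5NH3+ + OH-
Kb = 10^(−3.40) = 3.98 × 10^-4
Let x = [OH-] at equilibrium. Kb = x²/(0.96 − x).
Assume x ≪ 0.96: x ≈ √(3.98 × 10^-4 × 0.96) = 1.95 × 10^-2 M
Check: 2% ionized — well under 5%, approximation valid.
pOH = −log(1.95 × 10^-2) = 1.71; pH = 14.00 − 1.71 = 12.29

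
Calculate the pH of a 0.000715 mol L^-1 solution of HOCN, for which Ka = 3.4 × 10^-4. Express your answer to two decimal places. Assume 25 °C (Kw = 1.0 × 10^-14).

pH = 3.45

HOCN ⇌ OCN- + H+
From the ICE table, Ka = [H+]²/(0.000715 − [H+]) = 3.4 × 10^-4.
Here C₀/Ka ≈ 2.1, so the small-[H+] approximation fails. Use the quadratic:
[H+] = [−0.00034 + √(0.00034² + 9.72e-07)]/2 = 3.52 × 10^-4 M
pH = −log(3.52 × 10^-4) = 3.45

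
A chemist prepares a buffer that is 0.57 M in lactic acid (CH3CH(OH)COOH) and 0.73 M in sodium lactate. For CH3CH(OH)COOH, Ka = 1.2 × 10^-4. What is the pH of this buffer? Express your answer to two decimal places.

pH = 4.03

pKa = −log(1.2 × 10^-4) = 3.921
Henderson–Hasselbalch: pH = pKa + log([CH3CH(OH)COO-]/[CH3CH(OH)COOH]) = 3.921 + log(0.73/0.57)
pH = 3.921 + (+0.107) = 4.03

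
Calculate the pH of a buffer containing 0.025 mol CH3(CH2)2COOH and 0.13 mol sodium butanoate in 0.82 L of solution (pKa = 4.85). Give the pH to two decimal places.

Using pH = pKa + log([base]/[acid]) with [base]/[acid] = 0.13/0.025:
pH = 4.85 + (+0.716) = 5.57

pH = 5.57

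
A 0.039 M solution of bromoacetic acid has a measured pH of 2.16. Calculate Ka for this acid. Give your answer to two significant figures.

[H+] = 10^(-2.16) = 6.92 × 10^-3 M
At equilibrium [HA] = 0.039 − 6.92 × 10^-3 = 3.21 × 10^-2 M
Ka = [H+][A-]/[HA] = (6.92 × 10^-3)² / 3.21 × 10^-2 = 1.5 × 10^-3

Ka = 1.5 × 10^-3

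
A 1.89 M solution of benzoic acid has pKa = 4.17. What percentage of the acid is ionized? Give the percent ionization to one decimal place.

0.6%

C6H5COOH ⇌ C6H5COO- + H+; let x = [H+] at equilibrium.
Ka = 10^(−4.17) = 6.76 × 10^-5
x ≈ √(Ka·C₀) = √(6.76 × 10^-5 × 1.89) = 1.13 × 10^-2 M
Fraction ionized = 1.13 × 10^-2 / 1.89 = 0.0060 → 0.6%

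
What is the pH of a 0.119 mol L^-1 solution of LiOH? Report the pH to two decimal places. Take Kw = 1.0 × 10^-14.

pH = 13.08

LiOH is a strong base; [OH-] = 0.119 M.
pOH = -log(0.119) = 0.92
pH = 14.00 - 0.92 = 13.08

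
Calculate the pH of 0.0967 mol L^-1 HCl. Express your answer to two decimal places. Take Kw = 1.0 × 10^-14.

pH = 1.01

HCl is a strong acid and dissociates completely, so [H+] = 0.0967 M.
pH = -log(0.0967) = 1.01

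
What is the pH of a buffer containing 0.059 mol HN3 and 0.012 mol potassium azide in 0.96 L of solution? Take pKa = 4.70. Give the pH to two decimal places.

pH = pKa + log([A⁻]/[HA]) = 4.70 + log(0.012/0.059)
pH = 4.70 + (-0.692) = 4.01

pH = 4.01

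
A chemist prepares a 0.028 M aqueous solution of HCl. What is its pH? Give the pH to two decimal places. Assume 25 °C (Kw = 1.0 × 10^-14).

HCl is a strong acid and dissociates completely, so [H+] = 0.028 M.
pH = -log(0.028) = 1.55

pH = 1.55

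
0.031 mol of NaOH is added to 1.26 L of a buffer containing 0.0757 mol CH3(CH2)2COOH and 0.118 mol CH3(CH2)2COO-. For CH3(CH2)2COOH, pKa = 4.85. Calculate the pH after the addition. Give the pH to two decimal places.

pH = 5.37

OH- converts CH3(CH2)2COOH to CH3(CH2)2COO-: CH3(CH2)2COOH → 0.0447 mol, CH3(CH2)2COO- → 0.149 mol.
pH = pKa + log(n_CH3(CH2)2COO-/n_CH3(CH2)2COOH) = 4.85 + log(0.149/0.0447) = 4.85 + (+0.523)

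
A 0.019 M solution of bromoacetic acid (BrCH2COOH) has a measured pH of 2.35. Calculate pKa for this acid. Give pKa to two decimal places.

[H+] = 10^(-2.35) = 4.47 × 10^-3 M
At equilibrium [HA] = 0.019 − 4.47 × 10^-3 = 1.45 × 10^-2 M
Ka = [H+][A-]/[HA] = (4.47 × 10^-3)² / 1.45 × 10^-2 = 1.38 × 10^-3
pKa = -log(1.38 × 10^-3) = 2.86

pKa = 2.86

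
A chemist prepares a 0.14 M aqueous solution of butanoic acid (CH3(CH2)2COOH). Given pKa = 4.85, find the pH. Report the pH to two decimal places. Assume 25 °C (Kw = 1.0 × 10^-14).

CH3(CH2)2COOH ⇌ CH3(CH2)2COO- + H+
Ka = 10^(−4.85) = 1.41 × 10^-5
From the ICE table, Ka = x²/(0.14 − x) = 1.41 × 10^-5.
Neglecting x in the denominator: x = √(1.41 × 10^-5 × 0.14) = 1.40 × 10^-3 M
pH = −log(1.40 × 10^-3) = 2.85

pH = 2.85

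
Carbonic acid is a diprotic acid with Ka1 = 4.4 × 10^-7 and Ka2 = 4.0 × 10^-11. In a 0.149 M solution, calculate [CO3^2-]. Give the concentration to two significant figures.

4.0 × 10^-11 M

First ionization gives [H+] ≈ [HCO3-] = 2.56 × 10^-4 M.
Second step: Ka2 = [H+][CO3^2-]/[HCO3-] ≈ [CO3^2-] (since [H+] ≈ [HCO3-]).
So [CO3^2-] ≈ Ka2.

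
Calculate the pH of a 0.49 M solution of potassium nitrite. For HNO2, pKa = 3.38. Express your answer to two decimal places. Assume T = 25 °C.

pH = 8.54

NO2- is the conjugate base of the weak acid HNO2.
Ka = 10^(−3.38) = 4.17 × 10^-4
Kb = Kw/Ka = 1.0×10^-14 / 4.17 × 10^-4 = 2.40 × 10^-11
From the ICE table, Kb = [OH-]²/(0.49 − [OH-]) = 2.40 × 10^-11.
Assume [OH-] ≪ 0.49: [OH-] ≈ √(2.40 × 10^-11 × 0.49) = 3.43 × 10^-6 M
([OH-]/C₀ = 0.0007% < 5%, so the approximation holds.)
pOH = −log(3.43 × 10^-6) = 5.46; pH = 14.00 − 5.46 = 8.54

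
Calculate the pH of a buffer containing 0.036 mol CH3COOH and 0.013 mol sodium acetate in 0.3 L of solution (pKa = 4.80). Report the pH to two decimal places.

pH = 4.36

Using pH = pKa + log([base]/[acid]) with [base]/[acid] = 0.013/0.036:
pH = 4.80 + (-0.442) = 4.36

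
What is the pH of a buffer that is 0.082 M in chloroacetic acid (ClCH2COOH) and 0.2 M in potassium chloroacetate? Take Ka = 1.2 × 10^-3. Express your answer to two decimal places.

pH = 3.31

pKa = −log(1.2 × 10^-3) = 2.921
pH = pKa + log([A⁻]/[HA]) = 2.921 + log(0.2/0.082)
pH = 2.921 + (+0.387) = 3.31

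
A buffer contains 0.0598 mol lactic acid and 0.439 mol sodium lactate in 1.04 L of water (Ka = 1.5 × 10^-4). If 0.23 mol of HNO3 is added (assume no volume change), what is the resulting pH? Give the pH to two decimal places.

After neutralization: n(CH3CH(OH)COOH) = 0.29 mol, n(CH3CH(OH)COO-) = 0.209 mol.
pKa = −log(1.5 × 10^-4) = 3.824
pH = pKa + log([A⁻]/[HA]) = 3.824 + log(0.209/0.29) = 3.824 -0.142

pH = 3.68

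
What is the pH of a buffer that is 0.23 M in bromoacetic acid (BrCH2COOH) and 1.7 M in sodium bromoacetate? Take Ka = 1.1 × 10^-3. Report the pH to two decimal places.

pKa = −log(1.1 × 10^-3) = 2.959
pH = pKa + log([A⁻]/[HA]) = 2.959 + log(1.7/0.23)
pH = 2.959 + (+0.869) = 3.83

pH = 3.83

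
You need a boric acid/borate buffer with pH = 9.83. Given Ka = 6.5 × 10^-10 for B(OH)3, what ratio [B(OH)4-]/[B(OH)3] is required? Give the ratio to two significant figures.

ratio = 4.4

pKa = -log(6.5 × 10^-10) = 9.187
pH = pKa + log(r) ⇒ log(r) = 9.83 − 9.187 = +0.643
r = [B(OH)4-]/[B(OH)3] = 10^(+0.643) = 4.4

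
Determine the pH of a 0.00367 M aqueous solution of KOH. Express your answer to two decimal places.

pH = 11.56

KOH is a strong base; [OH-] = 0.00367 M.
pOH = -log(0.00367) = 2.44
pH = 14.00 - 2.44 = 11.56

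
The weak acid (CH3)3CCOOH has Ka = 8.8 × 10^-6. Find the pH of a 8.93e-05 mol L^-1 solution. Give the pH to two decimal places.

(CH3)3CCOOH ⇌ (CH3)3CCOO- + H+
From the ICE table, Ka = [H+]²/(8.93e-05 − [H+]) = 8.8 × 10^-6.
The 5% rule fails; solving [H+]² + Ka·[H+] − Ka·C₀ = 0 exactly:
[H+] = (−Ka + √(Ka² + 4·Ka·C₀))/2 = 2.40 × 10^-5 M
pH = −log[H+] = −log(2.40 × 10^-5) = 4.62

pH = 4.62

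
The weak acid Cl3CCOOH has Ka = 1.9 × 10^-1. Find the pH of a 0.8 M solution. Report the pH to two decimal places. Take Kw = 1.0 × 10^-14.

Cl3CCOOH ⇌ Cl3CCOO- + H+
Ka = x²/(0.8 − x) = 1.9 × 10^-1
The 5% rule fails; solving x² + Ka·x − Ka·C₀ = 0 exactly:
x = [−0.19 + √(0.19² + 0.608)]/2 = 3.06 × 10^-1 M
pH = −log[H+] = −log(3.06 × 10^-1) = 0.51

pH = 0.51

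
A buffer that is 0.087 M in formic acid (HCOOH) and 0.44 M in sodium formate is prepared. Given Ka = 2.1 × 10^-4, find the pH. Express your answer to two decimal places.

pH = 4.38

pKa = −log(2.1 × 10^-4) = 3.678
Using pH = pKa + log([base]/[acid]) with [base]/[acid] = 0.44/0.087:
pH = 3.678 + (+0.704) = 4.38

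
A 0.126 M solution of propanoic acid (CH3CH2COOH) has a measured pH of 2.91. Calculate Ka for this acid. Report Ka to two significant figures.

[H+] = 10^(-2.91) = 1.23 × 10^-3 M
At equilibrium [HA] = 0.126 − 1.23 × 10^-3 = 1.25 × 10^-1 M
Ka = [H+][A-]/[HA] = (1.23 × 10^-3)² / 1.25 × 10^-1 = 1.2 × 10^-5

Ka = 1.2 × 10^-5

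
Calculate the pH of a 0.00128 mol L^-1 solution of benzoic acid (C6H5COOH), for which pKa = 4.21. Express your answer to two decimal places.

pH = 3.60

C6H5COOH ⇌ C6H5COO- + H+
Ka = 10^(−4.21) = 6.17 × 10^-5
Ka = [H+]²/(0.00128 − [H+]) = 6.17 × 10^-5
The 5% rule fails; solving [H+]² + Ka·[H+] − Ka·C₀ = 0 exactly:
[H+] = (−Ka + √(Ka² + 4·Ka·C₀))/2 = 2.52 × 10^-4 M
pH = −log(2.52 × 10^-4) = 3.60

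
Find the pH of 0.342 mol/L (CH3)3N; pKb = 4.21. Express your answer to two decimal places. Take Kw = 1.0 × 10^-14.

(CH3)3N + H2O ⇌ (CH3)3NH+ + OH-
Kb = 10^(−4.21) = 6.17 × 10^-5
Let x = [OH-] at equilibrium. Kb = x²/(0.342 − x).
Assume x ≪ 0.342: x ≈ √(6.17 × 10^-5 × 0.342) = 4.59 × 10^-3 M
Check: 1.3% ionized — well under 5%, approximation valid.
pOH = 2.34, so pH = 14.00 − pOH = 11.66

pH = 11.66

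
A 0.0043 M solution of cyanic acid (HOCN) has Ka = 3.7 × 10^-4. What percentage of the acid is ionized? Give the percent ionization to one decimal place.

HOCN ⇌ OCN- + H+; let x = [H+] at equilibrium.
Ka = x²/(C₀ − x); solving the quadratic gives x = 1.09 × 10^-3 M.
Fraction ionized = 1.09 × 10^-3 / 0.0043 = 0.2535 → 25.3%

25.3%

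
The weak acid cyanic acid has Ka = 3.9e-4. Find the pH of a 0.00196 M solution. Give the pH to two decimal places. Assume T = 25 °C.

pH = 3.15

HOCN ⇌ OCN- + H+
From the ICE table, Ka = [H+]²/(0.00196 − [H+]) = 3.9 × 10^-4.
The 5% rule fails; solving [H+]² + Ka·[H+] − Ka·C₀ = 0 exactly:
[H+] = [−0.00039 + √(0.00039² + 3.06e-06)]/2 = 7.01 × 10^-4 M
pH = −log(7.01 × 10^-4) = 3.15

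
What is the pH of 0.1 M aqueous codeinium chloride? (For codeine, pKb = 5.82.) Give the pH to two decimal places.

pH = 4.59

C18H22NO3+ is the conjugate acid of the weak base C18H21NO3.
Kb = 10^(−5.82) = 1.51 × 10^-6
Ka = Kw/Kb = 1.0×10^-14 / 1.51 × 10^-6 = 6.62 × 10^-9
Ka = [H+]²/(0.1 − [H+]) = 6.62 × 10^-9
Since Ka ≪ C₀, [H+] ≈ √(Ka·C₀) = 2.57 × 10^-5 M.
Check: 0.026% ionized — well under 5%, approximation valid.
pH = −log[H+] = −log(2.57 × 10^-5) = 4.59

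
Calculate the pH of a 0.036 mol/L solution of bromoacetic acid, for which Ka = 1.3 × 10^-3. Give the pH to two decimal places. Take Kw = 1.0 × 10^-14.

BrCH2COOH ⇌ BrCH2COO- + H+
From the ICE table, Ka = x²/(0.036 − x) = 1.3 × 10^-3.
The 5% rule fails; solving x² + Ka·x − Ka·C₀ = 0 exactly:
x = [−0.0013 + √(0.0013² + 0.000187)]/2 = 6.22 × 10^-3 M
pH = −log[H+] = −log(6.22 × 10^-3) = 2.21

pH = 2.21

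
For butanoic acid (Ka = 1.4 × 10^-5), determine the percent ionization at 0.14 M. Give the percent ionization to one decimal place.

CH3(CH2)2COOH ⇌ CH3(CH2)2COO- + H+; let x = [H+] at equilibrium.
x ≈ √(Ka·C₀) = √(1.4 × 10^-5 × 0.14) = 1.40 × 10^-3 M
Fraction ionized = 1.40 × 10^-3 / 0.14 = 0.0100 → 1.0%

1.0%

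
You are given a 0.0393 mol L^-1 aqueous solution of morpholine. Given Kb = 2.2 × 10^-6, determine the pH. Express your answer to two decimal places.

pH = 10.47

C4H8ONH + H2O ⇌ C4H8ONH2+ + OH-
From the ICE table, Kb = [OH-]²/(0.0393 − [OH-]) = 2.2 × 10^-6.
Since Kb ≪ C₀, [OH-] ≈ √(Kb·C₀) = 2.94 × 10^-4 M.
([OH-]/C₀ = 0.75% < 5%, so the approximation holds.)
pOH = −log(2.94 × 10^-4) = 3.53; pH = 14.00 − 3.53 = 10.47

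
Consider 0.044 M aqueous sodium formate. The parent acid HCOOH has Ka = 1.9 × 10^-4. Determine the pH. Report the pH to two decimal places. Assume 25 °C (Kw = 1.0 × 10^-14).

HCOO- is the conjugate base of the weak acid HCOOH.
Kb = Kw/Ka = 1.0×10^-14 / 1.9 × 10^-4 = 5.26 × 10^-11
From the ICE table, Kb = [OH-]²/(0.044 − [OH-]) = 5.26 × 10^-11.
Assume [OH-] ≪ 0.044: [OH-] ≈ √(5.26 × 10^-11 × 0.044) = 1.52 × 10^-6 M
([OH-]/C₀ = 0.0035% < 5%, so the approximation holds.)
pOH = −log(1.52 × 10^-6) = 5.82; pH = 14.00 − 5.82 = 8.18

pH = 8.18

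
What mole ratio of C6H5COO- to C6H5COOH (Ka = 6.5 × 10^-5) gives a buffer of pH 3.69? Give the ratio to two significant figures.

pKa = -log(6.5 × 10^-5) = 4.187
pH = pKa + log(r) ⇒ log(r) = 3.69 − 4.187 = -0.497
r = [C6H5COO-]/[C6H5COOH] = 10^(-0.497) = 0.318

ratio = 0.32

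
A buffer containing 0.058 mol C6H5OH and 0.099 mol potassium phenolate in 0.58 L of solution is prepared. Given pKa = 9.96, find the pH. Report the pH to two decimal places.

Henderson–Hasselbalch: pH = pKa + log([C6H5O-]/[C6H5OH]) = 9.96 + log(0.099/0.058)
pH = 9.96 + (+0.232) = 10.19

pH = 10.19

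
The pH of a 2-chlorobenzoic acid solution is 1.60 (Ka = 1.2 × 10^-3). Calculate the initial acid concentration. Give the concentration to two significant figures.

C₀ = 5.5 × 10^-1 M

[H+] = 10^(-1.60) = 2.51 × 10^-2 M = x
Ka = x²/(C₀ − x) ⇒ C₀ = x + x²/Ka
C₀ = 2.51 × 10^-2 + (2.51 × 10^-2)²/(1.2 × 10^-3) = 5.50 × 10^-1 M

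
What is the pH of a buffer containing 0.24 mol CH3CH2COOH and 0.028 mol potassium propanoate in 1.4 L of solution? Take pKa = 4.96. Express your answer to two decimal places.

pH = 4.03

Henderson–Hasselbalch: pH = pKa + log([CH3CH2COO-]/[CH3CH2COOH]) = 4.96 + log(0.028/0.24)
pH = 4.96 + (-0.933) = 4.03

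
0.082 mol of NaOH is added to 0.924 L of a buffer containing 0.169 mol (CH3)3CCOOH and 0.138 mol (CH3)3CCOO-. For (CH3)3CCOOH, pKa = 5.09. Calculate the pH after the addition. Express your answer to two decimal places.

pH = 5.49

OH- converts (CH3)3CCOOH to (CH3)3CCOO-: (CH3)3CCOOH → 0.087 mol, (CH3)3CCOO- → 0.22 mol.
pH = pKa + log(n_(CH3)3CCOO-/n_(CH3)3CCOOH) = 5.09 + log(0.22/0.087) = 5.09 + (+0.403)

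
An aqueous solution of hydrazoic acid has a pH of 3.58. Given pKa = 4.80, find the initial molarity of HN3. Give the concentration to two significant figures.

C₀ = 4.6 × 10^-3 M

[H+] = 10^(-3.58) = 2.63 × 10^-4 M = x
Ka = 10^(−4.80) = 1.58 × 10^-5
Ka = x²/(C₀ − x) ⇒ C₀ = x + x²/Ka
C₀ = 2.63 × 10^-4 + (2.63 × 10^-4)²/(1.58 × 10^-5) = 4.64 × 10^-3 M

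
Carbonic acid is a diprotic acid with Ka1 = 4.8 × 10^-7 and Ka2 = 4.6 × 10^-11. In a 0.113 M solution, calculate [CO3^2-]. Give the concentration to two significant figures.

First ionization gives [H+] ≈ [HCO3-] = 2.33 × 10^-4 M.
Second step: Ka2 = [H+][CO3^2-]/[HCO3-] ≈ [CO3^2-] (since [H+] ≈ [HCO3-]).
So [CO3^2-] ≈ Ka2.

4.6 × 10^-11 M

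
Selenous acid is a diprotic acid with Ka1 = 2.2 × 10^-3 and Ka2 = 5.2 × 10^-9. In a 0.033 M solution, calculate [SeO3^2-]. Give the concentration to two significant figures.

First ionization gives [H+] ≈ [HSeO3-] = 7.49 × 10^-3 M.
Second step: Ka2 = [H+][SeO3^2-]/[HSeO3-] ≈ [SeO3^2-] (since [H+] ≈ [HSeO3-]).
So [SeO3^2-] ≈ Ka2.

5.2 × 10^-9 M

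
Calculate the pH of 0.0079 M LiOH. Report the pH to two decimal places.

LiOH is a strong base; [OH-] = 0.0079 M.
pOH = -log(0.0079) = 2.10
pH = 14.00 - 2.10 = 11.90

pH = 11.90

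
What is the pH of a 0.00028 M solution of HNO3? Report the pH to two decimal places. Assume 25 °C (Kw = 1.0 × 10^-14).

HNO3 is a strong acid and dissociates completely, so [H+] = 0.00028 M.
pH = -log(0.00028) = 3.55

pH = 3.55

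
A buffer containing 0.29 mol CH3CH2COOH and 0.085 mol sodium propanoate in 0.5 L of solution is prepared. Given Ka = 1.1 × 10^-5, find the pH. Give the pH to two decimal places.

pH = 4.43

pKa = −log(1.1 × 10^-5) = 4.959
pH = pKa + log([A⁻]/[HA]) = 4.959 + log(0.085/0.29)
pH = 4.959 + (-0.533) = 4.43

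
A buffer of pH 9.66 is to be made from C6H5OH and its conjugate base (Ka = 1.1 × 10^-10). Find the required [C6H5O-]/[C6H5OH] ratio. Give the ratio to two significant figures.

ratio = 0.50

pKa = -log(1.1 × 10^-10) = 9.959
pH = pKa + log(r) ⇒ log(r) = 9.66 − 9.959 = -0.299
r = [C6H5O-]/[C6H5OH] = 10^(-0.299) = 0.502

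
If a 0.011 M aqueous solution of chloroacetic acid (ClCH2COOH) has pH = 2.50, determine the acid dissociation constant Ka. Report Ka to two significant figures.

[H+] = 10^(-2.50) = 3.16 × 10^-3 M
At equilibrium [HA] = 0.011 − 3.16 × 10^-3 = 7.84 × 10^-3 M
Ka = [H+][A-]/[HA] = (3.16 × 10^-3)² / 7.84 × 10^-3 = 1.3 × 10^-3

Ka = 1.3 × 10^-3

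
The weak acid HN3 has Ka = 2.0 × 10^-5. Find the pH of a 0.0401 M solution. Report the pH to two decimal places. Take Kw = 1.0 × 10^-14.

pH = 3.05

HN3 ⇌ N3- + H+
Let x = [H+] at equilibrium. Ka = x²/(0.0401 − x).
Assume x ≪ 0.0401: x ≈ √(2.0 × 10^-5 × 0.0401) = 8.96 × 10^-4 M
pH = −log(8.96 × 10^-4) = 3.05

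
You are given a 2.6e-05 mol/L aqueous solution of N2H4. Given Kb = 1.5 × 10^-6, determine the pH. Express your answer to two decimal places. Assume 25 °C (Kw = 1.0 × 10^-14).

N2H4 + H2O ⇌ N2H5+ + OH-
Kb = [OH-]²/(2.6e-05 − [OH-]) = 1.5 × 10^-6
[OH-] is not negligible relative to C₀; solve [OH-]² + 1.5e-06·[OH-] − 3.9e-11 = 0.
[OH-] = (−Kb + √(Kb² + 4·Kb·C₀))/2 = 5.54 × 10^-6 M
pOH = 5.26, so pH = 14.00 − pOH = 8.74

pH = 8.74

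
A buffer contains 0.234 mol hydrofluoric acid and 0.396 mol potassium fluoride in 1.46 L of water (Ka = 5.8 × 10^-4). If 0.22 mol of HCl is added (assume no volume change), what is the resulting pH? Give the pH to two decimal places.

pH = 2.83

After neutralization: n(HF) = 0.454 mol, n(F-) = 0.176 mol.
pKa = −log(5.8 × 10^-4) = 3.237
Henderson–Hasselbalch with mole ratio 0.176/0.454: pH = 3.237 + (-0.412)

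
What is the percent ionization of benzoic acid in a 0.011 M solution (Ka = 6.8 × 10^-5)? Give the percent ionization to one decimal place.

C6H5COOH ⇌ C6H5COO- + H+; let x = [H+] at equilibrium.
Solve x² + 6.8e-05x − 7.48e-07 = 0 → x = 8.32 × 10^-4 M
% ionization = x/C₀ × 100% = 8.32 × 10^-4/0.011 × 100% = 7.6%

7.6%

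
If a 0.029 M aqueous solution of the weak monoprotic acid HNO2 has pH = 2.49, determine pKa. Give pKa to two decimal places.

[H+] = 10^(-2.49) = 3.24 × 10^-3 M
At equilibrium [HA] = 0.029 − 3.24 × 10^-3 = 2.58 × 10^-2 M
Ka = [H+][A-]/[HA] = (3.24 × 10^-3)² / 2.58 × 10^-2 = 4.07 × 10^-4
pKa = -log(4.07 × 10^-4) = 3.39

pKa = 3.39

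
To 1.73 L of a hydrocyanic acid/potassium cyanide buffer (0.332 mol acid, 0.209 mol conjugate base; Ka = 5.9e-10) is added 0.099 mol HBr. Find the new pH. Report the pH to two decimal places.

pH = 8.64

Added H+ converts CN- to HCN: HCN → 0.431 mol, CN- → 0.11 mol.
pKa = −log(5.9 × 10^-10) = 9.229
pH = pKa + log([A⁻]/[HA]) = 9.229 + log(0.11/0.431) = 9.229 -0.593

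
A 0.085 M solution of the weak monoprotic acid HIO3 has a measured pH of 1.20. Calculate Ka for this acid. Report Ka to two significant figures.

Ka = 1.8 × 10^-1

[H+] = 10^(-1.20) = 6.31 × 10^-2 M
At equilibrium [HA] = 0.085 − 6.31 × 10^-2 = 2.19 × 10^-2 M
Ka = [H+][A-]/[HA] = (6.31 × 10^-2)² / 2.19 × 10^-2 = 1.8 × 10^-1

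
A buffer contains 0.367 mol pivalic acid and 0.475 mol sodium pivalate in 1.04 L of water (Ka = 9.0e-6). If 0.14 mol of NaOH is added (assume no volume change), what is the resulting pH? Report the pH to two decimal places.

pH = 5.48

After neutralization: n((CH3)3CCOOH) = 0.227 mol, n((CH3)3CCOO-) = 0.615 mol.
pKa = −log(9.0 × 10^-6) = 5.046
Henderson–Hasselbalch with mole ratio 0.615/0.227: pH = 5.046 + (+0.433)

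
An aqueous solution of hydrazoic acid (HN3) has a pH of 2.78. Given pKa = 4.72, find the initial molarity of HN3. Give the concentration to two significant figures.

[H+] = 10^(-2.78) = 1.66 × 10^-3 M = x
Ka = 10^(−4.72) = 1.91 × 10^-5
Ka = x²/(C₀ − x) ⇒ C₀ = x + x²/Ka
C₀ = 1.66 × 10^-3 + (1.66 × 10^-3)²/(1.91 × 10^-5) = 1.46 × 10^-1 M

C₀ = 1.5 × 10^-1 M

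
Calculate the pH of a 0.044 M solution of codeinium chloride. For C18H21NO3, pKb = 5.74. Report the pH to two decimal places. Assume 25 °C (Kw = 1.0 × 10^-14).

C18H22NO3+ is the conjugate acid of the weak base C18H21NO3.
Kb = 10^(−5.74) = 1.82 × 10^-6
Ka = Kw/Kb = 1.0×10^-14 / 1.82 × 10^-6 = 5.49 × 10^-9
Let x = [H+] at equilibrium. Ka = x²/(0.044 − x).
Assume x ≪ 0.044: x ≈ √(5.49 × 10^-9 × 0.044) = 1.55 × 10^-5 M
(x/C₀ = 0.035% < 5%, so the approximation holds.)
pH = −log(1.55 × 10^-5) = 4.81

pH = 4.81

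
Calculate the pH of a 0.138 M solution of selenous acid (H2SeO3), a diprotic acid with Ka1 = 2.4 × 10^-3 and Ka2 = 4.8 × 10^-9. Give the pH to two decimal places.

Ka1 ≫ Ka2, so treat the first dissociation as the only significant source of H+.
Ka1 = x²/(0.138 − x) = 2.4 × 10^-3
Solving the quadratic: x = (−Ka1 + √(Ka1² + 4·Ka1·C₀))/2 = 1.70 × 10^-2 M
pH = −log(1.70 × 10^-2) = 1.77

pH = 1.77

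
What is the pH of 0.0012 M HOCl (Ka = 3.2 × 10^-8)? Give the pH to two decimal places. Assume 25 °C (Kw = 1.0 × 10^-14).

HOCl ⇌ OCl- + H+
Let x = [H+] at equilibrium. Ka = x²/(0.0012 − x).
Since Ka ≪ C₀, x ≈ √(Ka·C₀) = 6.20 × 10^-6 M.
pH = −log(6.20 × 10^-6) = 5.21

pH = 5.21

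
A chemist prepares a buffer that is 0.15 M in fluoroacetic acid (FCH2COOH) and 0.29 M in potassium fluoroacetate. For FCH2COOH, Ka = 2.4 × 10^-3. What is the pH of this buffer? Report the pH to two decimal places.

pH = 2.91

pKa = −log(2.4 × 10^-3) = 2.620
pH = pKa + log([A⁻]/[HA]) = 2.620 + log(0.29/0.15)
pH = 2.620 + (+0.286) = 2.91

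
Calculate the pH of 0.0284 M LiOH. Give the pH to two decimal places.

LiOH is a strong base; [OH-] = 0.0284 M.
pOH = -log(0.0284) = 1.55
pH = 14.00 - 1.55 = 12.45

pH = 12.45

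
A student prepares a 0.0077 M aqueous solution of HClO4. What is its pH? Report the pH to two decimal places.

pH = 2.11

HClO4 is a strong acid and dissociates completely, so [H+] = 0.0077 M.
pH = -log(0.0077) = 2.11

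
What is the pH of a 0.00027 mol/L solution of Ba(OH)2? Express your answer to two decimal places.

Ba(OH)2 is a strong base (each formula unit releases 2 OH-); [OH-] = 0.00054 M.
pOH = -log(0.00054) = 3.27
pH = 14.00 - 3.27 = 10.73

pH = 10.73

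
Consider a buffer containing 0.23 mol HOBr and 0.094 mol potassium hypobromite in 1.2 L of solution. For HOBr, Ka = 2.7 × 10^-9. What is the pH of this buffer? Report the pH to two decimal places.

pKa = −log(2.7 × 10^-9) = 8.569
pH = pKa + log([A⁻]/[HA]) = 8.569 + log(0.094/0.23)
pH = 8.569 + (-0.389) = 8.18

pH = 8.18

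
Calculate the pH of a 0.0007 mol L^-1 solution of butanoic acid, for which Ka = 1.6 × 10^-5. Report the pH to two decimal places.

pH = 4.01

CH3(CH2)2COOH ⇌ CH3(CH2)2COO- + H+
Let x = [H+] at equilibrium. Ka = x²/(0.0007 − x).
Here C₀/Ka ≈ 43.8, so the small-x approximation fails. Use the quadratic:
x = (−Ka + √(Ka² + 4·Ka·C₀))/2 = 9.81 × 10^-5 M
pH = −log[H+] = −log(9.81 × 10^-5) = 4.01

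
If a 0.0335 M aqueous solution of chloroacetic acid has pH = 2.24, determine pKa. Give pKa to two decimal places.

pKa = 2.92

[H+] = 10^(-2.24) = 5.75 × 10^-3 M
At equilibrium [HA] = 0.0335 − 5.75 × 10^-3 = 2.78 × 10^-2 M
Ka = [H+][A-]/[HA] = (5.75 × 10^-3)² / 2.78 × 10^-2 = 1.19 × 10^-3
pKa = -log(1.19 × 10^-3) = 2.92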